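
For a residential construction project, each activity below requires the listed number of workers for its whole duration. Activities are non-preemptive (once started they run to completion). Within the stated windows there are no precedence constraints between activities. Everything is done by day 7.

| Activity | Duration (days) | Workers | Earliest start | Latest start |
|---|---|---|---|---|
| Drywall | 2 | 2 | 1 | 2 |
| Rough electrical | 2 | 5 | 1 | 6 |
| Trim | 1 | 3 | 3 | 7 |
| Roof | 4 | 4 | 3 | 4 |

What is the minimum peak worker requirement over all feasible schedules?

Schedule Drywall@1, Rough electrical@1, Trim@3, Roof@3: d1:7  d2:7  d3:7  d4:4  d5:4  d6:4  d7:0 — peak 7.

7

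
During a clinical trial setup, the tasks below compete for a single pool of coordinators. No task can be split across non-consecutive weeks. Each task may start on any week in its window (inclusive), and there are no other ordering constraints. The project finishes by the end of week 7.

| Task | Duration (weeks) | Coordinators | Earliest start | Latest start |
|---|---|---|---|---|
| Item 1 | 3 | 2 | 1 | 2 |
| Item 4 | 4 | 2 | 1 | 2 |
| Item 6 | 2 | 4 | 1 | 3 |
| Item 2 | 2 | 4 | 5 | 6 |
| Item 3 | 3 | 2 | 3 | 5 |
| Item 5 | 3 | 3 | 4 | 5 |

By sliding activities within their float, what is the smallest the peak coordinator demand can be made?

8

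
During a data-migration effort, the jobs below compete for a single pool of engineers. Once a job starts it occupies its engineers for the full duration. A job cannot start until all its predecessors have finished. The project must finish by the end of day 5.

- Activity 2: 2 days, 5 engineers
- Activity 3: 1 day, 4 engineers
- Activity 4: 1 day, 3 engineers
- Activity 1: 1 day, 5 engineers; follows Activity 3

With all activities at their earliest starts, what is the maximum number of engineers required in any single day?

12

Early-start schedule: Activity 2@1, Activity 3@1, Activity 4@1, Activity 1@2.
Load per day: day 1: 12, day 2: 10, day 3: 0, day 4: 0, day 5: 0.
Peak is 12.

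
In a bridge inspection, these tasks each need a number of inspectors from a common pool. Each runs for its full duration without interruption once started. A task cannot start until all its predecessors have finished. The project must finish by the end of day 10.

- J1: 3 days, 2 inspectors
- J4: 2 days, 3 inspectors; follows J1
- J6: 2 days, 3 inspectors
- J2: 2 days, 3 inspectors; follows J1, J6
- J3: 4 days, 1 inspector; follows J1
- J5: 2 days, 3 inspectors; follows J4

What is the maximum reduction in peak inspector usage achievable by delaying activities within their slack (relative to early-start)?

Early-start peak: d1:5  d2:5  d3:2  d4:7  d5:7  d6:4  d7:4  d8:0  d9:0  d10:0 ⇒ 7.
Leveled (J1@1, J4@4, J6@1, J2@6, J3@4, J5@8): d1:5  d2:5  d3:2  d4:4  d5:4  d6:4  d7:4  d8:3  d9:3  d10:0 ⇒ 5.
Reduction 7 − 5 = 2.

2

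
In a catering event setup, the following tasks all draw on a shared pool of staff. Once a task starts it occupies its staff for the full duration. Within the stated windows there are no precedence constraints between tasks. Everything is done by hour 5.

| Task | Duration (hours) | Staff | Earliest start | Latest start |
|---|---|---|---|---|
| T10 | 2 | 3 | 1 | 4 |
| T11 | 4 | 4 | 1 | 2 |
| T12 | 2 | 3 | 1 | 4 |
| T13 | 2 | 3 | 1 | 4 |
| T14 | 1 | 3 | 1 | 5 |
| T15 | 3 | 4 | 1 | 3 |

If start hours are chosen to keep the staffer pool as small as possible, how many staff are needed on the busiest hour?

Early-start (T10@1, T11@1, T12@1, T13@1, T14@1, T15@1) gives peak 20: h1:20  h2:17  h3:8  h4:4  h5:0.
Shift T13→3, T14→5, T15→3.
Schedule T10@1, T11@1, T12@1, T13@3, T14@5, T15@3: h1:10  h2:10  h3:11  h4:11  h5:7 — peak 11.

11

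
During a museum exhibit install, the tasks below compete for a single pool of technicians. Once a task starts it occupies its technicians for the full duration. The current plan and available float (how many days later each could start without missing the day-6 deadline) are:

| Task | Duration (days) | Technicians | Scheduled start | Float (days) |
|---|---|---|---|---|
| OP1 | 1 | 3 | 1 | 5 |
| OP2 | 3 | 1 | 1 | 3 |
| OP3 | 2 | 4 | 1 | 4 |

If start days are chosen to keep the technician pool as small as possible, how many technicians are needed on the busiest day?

Early-start (OP1@1, OP2@1, OP3@1) gives peak 8: d1:8  d2:5  d3:1  d4:0  d5:0  d6:0.
Shift OP3→4.
Schedule OP1@1, OP2@1, OP3@4: d1:4  d2:1  d3:1  d4:4  d5:4  d6:0 — peak 4.

4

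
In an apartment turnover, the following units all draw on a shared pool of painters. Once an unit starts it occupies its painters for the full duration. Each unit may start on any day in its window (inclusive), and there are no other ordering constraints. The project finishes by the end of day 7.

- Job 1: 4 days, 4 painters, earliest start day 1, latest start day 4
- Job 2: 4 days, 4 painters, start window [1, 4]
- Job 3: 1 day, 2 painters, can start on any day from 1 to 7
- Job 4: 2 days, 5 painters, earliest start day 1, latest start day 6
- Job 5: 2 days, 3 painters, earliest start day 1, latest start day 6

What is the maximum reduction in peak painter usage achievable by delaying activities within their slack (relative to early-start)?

Early-start peak: d1:18  d2:16  d3:8  d4:8  d5:0  d6:0  d7:0 ⇒ 18.
Leveled (Job 1@1, Job 2@1, Job 3@5, Job 4@5, Job 5@6): d1:8  d2:8  d3:8  d4:8  d5:7  d6:8  d7:3 ⇒ 8.
Reduction 18 − 8 = 10.

10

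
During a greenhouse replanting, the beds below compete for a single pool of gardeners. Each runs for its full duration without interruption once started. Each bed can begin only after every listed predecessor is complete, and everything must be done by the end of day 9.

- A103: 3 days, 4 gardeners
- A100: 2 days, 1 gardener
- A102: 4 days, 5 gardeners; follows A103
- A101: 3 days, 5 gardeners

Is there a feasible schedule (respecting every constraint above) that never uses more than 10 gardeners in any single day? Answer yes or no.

yes

Schedule A103@1, A100@1, A102@6, A101@3: d1:5  d2:5  d3:9  d4:5  d5:5  d6:5  d7:5  d8:5  d9:5 — peak 9 ≤ 10.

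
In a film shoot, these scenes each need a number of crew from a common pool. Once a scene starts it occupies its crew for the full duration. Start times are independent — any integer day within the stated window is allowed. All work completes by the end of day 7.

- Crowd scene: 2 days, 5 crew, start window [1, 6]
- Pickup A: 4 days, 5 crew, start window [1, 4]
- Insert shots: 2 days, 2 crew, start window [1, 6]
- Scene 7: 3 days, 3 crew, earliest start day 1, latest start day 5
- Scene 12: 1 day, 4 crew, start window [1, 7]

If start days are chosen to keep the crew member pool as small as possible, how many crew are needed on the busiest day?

Early-start (Crowd scene@1, Pickup A@1, Insert shots@1, Scene 7@1, Scene 12@1) gives peak 19: d1:19  d2:15  d3:8  d4:5  d5:0  d6:0  d7:0.
Shift Pickup A→3, Scene 7→3, Scene 12→7.
Schedule Crowd scene@1, Pickup A@3, Insert shots@1, Scene 7@3, Scene 12@7: d1:7  d2:7  d3:8  d4:8  d5:8  d6:5  d7:4 — peak 8.

8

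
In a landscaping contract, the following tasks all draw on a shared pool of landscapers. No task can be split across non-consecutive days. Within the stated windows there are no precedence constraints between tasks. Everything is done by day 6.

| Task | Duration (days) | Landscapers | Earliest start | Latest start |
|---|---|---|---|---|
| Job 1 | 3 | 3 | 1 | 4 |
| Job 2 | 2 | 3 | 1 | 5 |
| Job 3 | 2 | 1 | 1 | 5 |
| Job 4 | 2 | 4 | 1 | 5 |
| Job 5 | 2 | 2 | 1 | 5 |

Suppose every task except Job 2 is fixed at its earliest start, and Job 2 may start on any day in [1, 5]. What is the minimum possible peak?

Job 2@1: d1:13  d2:13  d3:3  d4:0  d5:0  d6:0 → peak 13
Job 2@2: d1:10  d2:13  d3:6  d4:0  d5:0  d6:0 → peak 13
Job 2@3: d1:10  d2:10  d3:6  d4:3  d5:0  d6:0 → peak 10
Job 2@4: d1:10  d2:10  d3:3  d4:3  d5:3  d6:0 → peak 10
Job 2@5: d1:10  d2:10  d3:3  d4:0  d5:3  d6:3 → peak 10
Best is Job 2@3, peak 10.

10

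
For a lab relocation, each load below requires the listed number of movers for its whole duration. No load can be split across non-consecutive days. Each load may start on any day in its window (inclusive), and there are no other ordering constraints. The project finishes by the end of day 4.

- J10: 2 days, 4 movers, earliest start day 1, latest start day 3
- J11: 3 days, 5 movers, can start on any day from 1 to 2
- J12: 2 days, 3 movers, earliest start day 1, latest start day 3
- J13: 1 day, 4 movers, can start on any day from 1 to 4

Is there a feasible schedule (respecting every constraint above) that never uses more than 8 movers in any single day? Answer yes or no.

Total mover-days = 33; over 4 days the average is 33/4 > 8, so some day must exceed 8.

no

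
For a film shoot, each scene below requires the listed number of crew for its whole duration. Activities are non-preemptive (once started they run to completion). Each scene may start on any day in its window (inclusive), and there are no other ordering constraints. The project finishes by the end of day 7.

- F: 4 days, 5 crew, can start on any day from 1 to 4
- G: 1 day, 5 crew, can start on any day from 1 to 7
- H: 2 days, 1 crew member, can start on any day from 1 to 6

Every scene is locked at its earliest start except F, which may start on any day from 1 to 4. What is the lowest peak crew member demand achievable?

6

F@1: d1:11  d2:6  d3:5  d4:5  d5:0  d6:0  d7:0 → peak 11
F@2: d1:6  d2:6  d3:5  d4:5  d5:5  d6:0  d7:0 → peak 6
F@3: d1:6  d2:1  d3:5  d4:5  d5:5  d6:5  d7:0 → peak 6
F@4: d1:6  d2:1  d3:0  d4:5  d5:5  d6:5  d7:5 → peak 6
Best is F@2, peak 6.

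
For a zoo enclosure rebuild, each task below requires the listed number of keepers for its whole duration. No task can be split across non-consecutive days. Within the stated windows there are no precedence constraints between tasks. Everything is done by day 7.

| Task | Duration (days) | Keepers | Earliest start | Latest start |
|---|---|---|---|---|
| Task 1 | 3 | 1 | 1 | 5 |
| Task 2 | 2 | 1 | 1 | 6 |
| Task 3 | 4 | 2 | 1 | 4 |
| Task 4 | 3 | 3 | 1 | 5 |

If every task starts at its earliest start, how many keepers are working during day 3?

At early start, day 3 has: Task 1, Task 3, Task 4.
Demand: 1 + 2 + 3 = 6.

6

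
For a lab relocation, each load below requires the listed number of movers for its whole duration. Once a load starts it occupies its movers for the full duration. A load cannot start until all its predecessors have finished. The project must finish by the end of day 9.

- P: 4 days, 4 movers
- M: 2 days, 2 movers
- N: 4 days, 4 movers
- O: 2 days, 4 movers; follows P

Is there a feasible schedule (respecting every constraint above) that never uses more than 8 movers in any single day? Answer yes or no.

Schedule P@1, M@1, N@3, O@5: d1:6  d2:6  d3:8  d4:8  d5:8  d6:8  d7:0  d8:0  d9:0 — peak 8 ≤ 8.

yes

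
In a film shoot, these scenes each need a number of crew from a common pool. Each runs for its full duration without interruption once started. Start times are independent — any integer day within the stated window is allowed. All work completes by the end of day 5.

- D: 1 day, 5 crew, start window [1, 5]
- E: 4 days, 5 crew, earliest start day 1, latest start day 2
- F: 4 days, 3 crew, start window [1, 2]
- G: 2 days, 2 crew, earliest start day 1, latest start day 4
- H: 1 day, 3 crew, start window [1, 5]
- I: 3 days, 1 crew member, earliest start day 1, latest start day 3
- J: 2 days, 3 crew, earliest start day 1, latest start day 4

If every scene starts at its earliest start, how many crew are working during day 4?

At early start, day 4 has: E, F.
Demand: 5 + 3 = 8.

8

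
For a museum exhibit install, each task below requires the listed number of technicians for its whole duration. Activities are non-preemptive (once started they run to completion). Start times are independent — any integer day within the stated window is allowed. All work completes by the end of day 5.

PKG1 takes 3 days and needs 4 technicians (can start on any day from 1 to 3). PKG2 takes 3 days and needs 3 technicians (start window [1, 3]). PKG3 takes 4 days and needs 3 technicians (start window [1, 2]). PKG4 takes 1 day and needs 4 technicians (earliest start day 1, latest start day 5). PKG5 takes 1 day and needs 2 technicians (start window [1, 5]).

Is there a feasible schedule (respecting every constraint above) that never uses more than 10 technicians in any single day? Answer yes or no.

yes

Schedule PKG1@1, PKG2@1, PKG3@1, PKG4@4, PKG5@4: d1:10  d2:10  d3:10  d4:9  d5:0 — peak 10 ≤ 10.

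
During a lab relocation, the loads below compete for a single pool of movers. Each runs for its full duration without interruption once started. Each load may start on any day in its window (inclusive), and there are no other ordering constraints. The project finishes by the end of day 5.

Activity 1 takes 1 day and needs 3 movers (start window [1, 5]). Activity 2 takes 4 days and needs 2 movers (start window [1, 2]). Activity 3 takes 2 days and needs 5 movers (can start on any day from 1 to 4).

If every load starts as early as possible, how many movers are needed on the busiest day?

10

Early-start schedule: Activity 1@1, Activity 2@1, Activity 3@1.
Load per day: day 1: 10, day 2: 7, day 3: 2, day 4: 2, day 5: 0.
Peak is 10.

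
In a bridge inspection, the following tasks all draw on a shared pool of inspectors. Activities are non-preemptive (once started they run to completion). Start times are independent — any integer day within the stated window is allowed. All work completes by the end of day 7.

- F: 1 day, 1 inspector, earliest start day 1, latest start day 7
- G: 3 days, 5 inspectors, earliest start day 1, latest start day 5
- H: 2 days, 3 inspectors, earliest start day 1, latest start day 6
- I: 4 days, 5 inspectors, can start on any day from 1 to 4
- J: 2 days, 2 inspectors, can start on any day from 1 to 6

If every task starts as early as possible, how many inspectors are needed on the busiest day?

16

Early-start schedule: F@1, G@1, H@1, I@1, J@1.
Load per day: day 1: 16, day 2: 15, day 3: 10, day 4: 5, day 5: 0, day 6: 0, day 7: 0.
Peak is 16.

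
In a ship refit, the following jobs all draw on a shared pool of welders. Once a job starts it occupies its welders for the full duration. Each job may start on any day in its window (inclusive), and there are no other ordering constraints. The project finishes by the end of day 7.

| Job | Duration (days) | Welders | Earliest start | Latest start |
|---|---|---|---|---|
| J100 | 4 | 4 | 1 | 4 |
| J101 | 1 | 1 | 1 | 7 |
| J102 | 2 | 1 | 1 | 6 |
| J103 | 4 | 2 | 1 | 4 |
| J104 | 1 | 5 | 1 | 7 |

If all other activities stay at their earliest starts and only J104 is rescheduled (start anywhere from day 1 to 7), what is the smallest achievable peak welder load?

J104@1: d1:13  d2:7  d3:6  d4:6  d5:0  d6:0  d7:0 → peak 13
J104@2: d1:8  d2:12  d3:6  d4:6  d5:0  d6:0  d7:0 → peak 12
J104@3: d1:8  d2:7  d3:11  d4:6  d5:0  d6:0  d7:0 → peak 11
J104@4: d1:8  d2:7  d3:6  d4:11  d5:0  d6:0  d7:0 → peak 11
J104@5: d1:8  d2:7  d3:6  d4:6  d5:5  d6:0  d7:0 → peak 8
J104@6: d1:8  d2:7  d3:6  d4:6  d5:0  d6:5  d7:0 → peak 8
J104@7: d1:8  d2:7  d3:6  d4:6  d5:0  d6:0  d7:5 → peak 8
Best is J104@5, peak 8.

8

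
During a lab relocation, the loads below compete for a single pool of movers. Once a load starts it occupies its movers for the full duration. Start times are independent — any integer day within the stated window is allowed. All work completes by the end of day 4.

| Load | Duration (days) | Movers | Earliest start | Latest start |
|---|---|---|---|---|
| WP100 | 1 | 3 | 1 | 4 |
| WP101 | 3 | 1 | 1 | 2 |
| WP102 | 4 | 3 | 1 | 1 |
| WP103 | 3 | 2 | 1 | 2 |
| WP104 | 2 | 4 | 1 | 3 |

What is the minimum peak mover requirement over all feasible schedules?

Early-start (WP100@1, WP101@1, WP102@1, WP103@1, WP104@1) gives peak 13: d1:13  d2:10  d3:6  d4:3.
Shift WP104→2.
Schedule WP100@1, WP101@1, WP102@1, WP103@1, WP104@2: d1:9  d2:10  d3:10  d4:3 — peak 10.

10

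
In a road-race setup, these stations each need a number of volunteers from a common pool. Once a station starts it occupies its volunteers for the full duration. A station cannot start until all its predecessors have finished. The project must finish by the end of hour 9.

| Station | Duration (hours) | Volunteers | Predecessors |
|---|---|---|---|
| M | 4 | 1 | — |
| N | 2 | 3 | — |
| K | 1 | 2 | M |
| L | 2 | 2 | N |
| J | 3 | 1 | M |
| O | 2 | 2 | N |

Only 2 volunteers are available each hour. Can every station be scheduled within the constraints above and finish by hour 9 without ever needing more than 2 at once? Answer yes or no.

no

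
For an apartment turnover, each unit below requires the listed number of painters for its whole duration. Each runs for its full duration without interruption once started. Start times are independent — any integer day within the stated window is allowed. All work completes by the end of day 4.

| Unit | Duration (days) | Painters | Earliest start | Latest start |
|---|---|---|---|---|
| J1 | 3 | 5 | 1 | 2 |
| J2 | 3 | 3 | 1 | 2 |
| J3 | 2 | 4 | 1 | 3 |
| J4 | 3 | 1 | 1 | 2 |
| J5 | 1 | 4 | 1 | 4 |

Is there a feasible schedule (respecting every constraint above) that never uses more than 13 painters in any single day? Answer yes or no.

yes

Schedule J1@1, J2@1, J3@1, J4@1, J5@3: d1:13  d2:13  d3:13  d4:0 — peak 13 ≤ 13.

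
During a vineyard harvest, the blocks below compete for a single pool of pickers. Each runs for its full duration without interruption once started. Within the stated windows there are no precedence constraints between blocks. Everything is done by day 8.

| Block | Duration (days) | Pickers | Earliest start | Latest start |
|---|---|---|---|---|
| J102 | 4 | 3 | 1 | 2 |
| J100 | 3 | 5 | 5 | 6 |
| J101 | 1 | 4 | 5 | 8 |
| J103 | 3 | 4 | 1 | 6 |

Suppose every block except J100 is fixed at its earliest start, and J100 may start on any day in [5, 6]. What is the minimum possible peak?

J100@5: d1:7  d2:7  d3:7  d4:3  d5:9  d6:5  d7:5  d8:0 → peak 9
J100@6: d1:7  d2:7  d3:7  d4:3  d5:4  d6:5  d7:5  d8:5 → peak 7
Best is J100@6, peak 7.

7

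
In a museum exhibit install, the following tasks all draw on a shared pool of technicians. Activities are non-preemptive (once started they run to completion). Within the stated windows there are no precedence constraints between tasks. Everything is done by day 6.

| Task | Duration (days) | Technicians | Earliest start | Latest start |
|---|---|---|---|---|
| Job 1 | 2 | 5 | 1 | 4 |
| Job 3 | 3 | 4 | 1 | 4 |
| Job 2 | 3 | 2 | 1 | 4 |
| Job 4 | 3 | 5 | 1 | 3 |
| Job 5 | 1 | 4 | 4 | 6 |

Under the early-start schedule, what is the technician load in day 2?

16

At early start, day 2 has: Job 1, Job 3, Job 2, Job 4.
Demand: 5 + 4 + 2 + 5 = 16.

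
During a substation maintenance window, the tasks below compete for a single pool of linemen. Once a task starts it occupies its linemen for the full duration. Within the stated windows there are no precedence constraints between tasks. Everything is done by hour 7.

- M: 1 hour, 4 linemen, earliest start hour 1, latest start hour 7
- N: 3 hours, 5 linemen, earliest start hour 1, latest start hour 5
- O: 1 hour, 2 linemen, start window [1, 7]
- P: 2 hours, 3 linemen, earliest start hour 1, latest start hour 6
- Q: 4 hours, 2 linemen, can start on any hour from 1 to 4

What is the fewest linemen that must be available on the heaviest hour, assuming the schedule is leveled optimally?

Early-start (M@1, N@1, O@1, P@1, Q@1) gives peak 16: h1:16  h2:10  h3:7  h4:2  h5:0  h6:0  h7:0.
Shift N→5, O→2, P→3.
Schedule M@1, N@5, O@2, P@3, Q@1: h1:6  h2:4  h3:5  h4:5  h5:5  h6:5  h7:5 — peak 6.

6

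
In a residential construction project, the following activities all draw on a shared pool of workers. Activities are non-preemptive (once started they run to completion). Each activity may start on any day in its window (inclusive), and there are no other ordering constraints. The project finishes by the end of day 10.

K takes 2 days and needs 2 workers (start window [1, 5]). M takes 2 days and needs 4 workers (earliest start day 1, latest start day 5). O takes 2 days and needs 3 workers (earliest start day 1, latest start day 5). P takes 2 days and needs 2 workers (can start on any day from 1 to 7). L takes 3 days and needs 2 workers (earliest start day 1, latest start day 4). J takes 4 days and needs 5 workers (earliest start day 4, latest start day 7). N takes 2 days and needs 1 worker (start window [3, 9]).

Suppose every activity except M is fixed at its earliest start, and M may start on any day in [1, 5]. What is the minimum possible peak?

M@1: d1:13  d2:13  d3:3  d4:6  d5:5  d6:5  d7:5  d8:0  d9:0  d10:0 → peak 13
M@2: d1:9  d2:13  d3:7  d4:6  d5:5  d6:5  d7:5  d8:0  d9:0  d10:0 → peak 13
M@3: d1:9  d2:9  d3:7  d4:10  d5:5  d6:5  d7:5  d8:0  d9:0  d10:0 → peak 10
M@4: d1:9  d2:9  d3:3  d4:10  d5:9  d6:5  d7:5  d8:0  d9:0  d10:0 → peak 10
M@5: d1:9  d2:9  d3:3  d4:6  d5:9  d6:9  d7:5  d8:0  d9:0  d10:0 → peak 9
Best is M@5, peak 9.

9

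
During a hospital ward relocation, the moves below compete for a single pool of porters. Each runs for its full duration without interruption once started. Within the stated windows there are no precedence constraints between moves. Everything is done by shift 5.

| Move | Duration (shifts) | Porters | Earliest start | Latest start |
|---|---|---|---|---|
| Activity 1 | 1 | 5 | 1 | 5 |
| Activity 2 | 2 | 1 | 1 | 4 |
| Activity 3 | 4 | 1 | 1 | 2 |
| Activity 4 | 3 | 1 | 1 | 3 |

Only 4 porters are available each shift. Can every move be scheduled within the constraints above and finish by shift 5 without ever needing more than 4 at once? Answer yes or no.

no

The minimum achievable peak is 5; 4 < 5, so no feasible schedule stays within the cap.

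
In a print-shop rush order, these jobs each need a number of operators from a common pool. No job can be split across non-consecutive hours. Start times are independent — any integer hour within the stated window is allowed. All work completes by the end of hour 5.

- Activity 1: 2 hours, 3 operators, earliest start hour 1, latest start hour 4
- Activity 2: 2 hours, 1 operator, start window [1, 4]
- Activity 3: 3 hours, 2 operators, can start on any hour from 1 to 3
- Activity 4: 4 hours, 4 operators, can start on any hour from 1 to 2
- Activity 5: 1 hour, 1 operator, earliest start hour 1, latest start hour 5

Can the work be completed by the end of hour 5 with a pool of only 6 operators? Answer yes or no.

Total operator-hours = 31; over 5 hours the average is 31/5 > 6, so some hour must exceed 6.

no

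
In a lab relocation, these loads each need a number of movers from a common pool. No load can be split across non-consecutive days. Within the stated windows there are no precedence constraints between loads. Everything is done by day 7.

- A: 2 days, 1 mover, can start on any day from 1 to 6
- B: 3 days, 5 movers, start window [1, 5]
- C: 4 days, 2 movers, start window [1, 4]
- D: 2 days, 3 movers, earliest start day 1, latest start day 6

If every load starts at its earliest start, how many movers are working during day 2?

At early start, day 2 has: A, B, C, D.
Demand: 1 + 5 + 2 + 3 = 11.

11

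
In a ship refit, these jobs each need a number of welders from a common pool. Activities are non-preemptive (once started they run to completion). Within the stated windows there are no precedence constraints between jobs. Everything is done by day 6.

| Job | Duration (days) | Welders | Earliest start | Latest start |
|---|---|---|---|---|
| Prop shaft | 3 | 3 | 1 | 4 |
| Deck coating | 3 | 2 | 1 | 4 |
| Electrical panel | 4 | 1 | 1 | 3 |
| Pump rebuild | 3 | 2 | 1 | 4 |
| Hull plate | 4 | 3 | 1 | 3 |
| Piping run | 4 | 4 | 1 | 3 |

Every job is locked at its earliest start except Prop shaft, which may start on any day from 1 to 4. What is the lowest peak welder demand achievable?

12

Prop shaft@1: d1:15  d2:15  d3:15  d4:8  d5:0  d6:0 → peak 15
Prop shaft@2: d1:12  d2:15  d3:15  d4:11  d5:0  d6:0 → peak 15
Prop shaft@3: d1:12  d2:12  d3:15  d4:11  d5:3  d6:0 → peak 15
Prop shaft@4: d1:12  d2:12  d3:12  d4:11  d5:3  d6:3 → peak 12
Best is Prop shaft@4, peak 12.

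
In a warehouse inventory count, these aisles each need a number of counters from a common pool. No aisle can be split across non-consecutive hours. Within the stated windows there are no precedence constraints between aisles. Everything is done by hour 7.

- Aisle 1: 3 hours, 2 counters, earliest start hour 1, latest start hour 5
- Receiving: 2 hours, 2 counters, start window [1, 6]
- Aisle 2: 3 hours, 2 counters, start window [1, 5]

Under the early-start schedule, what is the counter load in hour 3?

At early start, hour 3 has: Aisle 1, Aisle 2.
Demand: 2 + 2 = 4.

4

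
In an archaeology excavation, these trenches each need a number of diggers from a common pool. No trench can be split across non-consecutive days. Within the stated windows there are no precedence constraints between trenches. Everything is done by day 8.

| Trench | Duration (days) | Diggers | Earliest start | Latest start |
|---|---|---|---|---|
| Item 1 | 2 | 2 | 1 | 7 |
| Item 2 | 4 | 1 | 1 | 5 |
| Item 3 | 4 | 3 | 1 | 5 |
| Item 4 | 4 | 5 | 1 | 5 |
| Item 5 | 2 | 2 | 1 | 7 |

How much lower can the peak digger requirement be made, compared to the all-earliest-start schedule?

7

Early-start peak: d1:13  d2:13  d3:9  d4:9  d5:0  d6:0  d7:0  d8:0 ⇒ 13.
Leveled (Item 1@1, Item 2@1, Item 3@1, Item 4@5, Item 5@3): d1:6  d2:6  d3:6  d4:6  d5:5  d6:5  d7:5  d8:5 ⇒ 6.
Reduction 13 − 6 = 7.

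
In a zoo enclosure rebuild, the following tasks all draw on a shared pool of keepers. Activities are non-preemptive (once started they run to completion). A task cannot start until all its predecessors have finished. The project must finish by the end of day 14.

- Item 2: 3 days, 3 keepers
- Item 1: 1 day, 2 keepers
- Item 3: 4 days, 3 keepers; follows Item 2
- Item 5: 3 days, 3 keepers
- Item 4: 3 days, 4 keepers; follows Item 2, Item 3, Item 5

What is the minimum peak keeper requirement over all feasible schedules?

4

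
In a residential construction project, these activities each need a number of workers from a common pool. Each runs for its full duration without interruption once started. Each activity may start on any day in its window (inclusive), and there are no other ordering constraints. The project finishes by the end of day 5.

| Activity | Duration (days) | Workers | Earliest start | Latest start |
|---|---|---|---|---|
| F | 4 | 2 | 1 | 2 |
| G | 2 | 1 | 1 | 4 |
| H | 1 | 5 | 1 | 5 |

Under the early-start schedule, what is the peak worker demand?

8

Early-start schedule: F@1, G@1, H@1.
Load per day: day 1: 8, day 2: 3, day 3: 2, day 4: 2, day 5: 0.
Peak is 8.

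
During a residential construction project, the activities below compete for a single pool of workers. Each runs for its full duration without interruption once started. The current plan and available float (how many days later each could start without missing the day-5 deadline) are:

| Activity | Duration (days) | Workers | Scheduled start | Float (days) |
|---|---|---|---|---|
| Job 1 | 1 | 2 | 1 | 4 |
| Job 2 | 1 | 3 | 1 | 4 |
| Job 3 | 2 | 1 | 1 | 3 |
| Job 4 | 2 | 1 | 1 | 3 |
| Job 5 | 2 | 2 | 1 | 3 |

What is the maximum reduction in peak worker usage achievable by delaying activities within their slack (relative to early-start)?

6

Early-start peak: d1:9  d2:4  d3:0  d4:0  d5:0 ⇒ 9.
Leveled (Job 1@1, Job 2@3, Job 3@1, Job 4@4, Job 5@4): d1:3  d2:1  d3:3  d4:3  d5:3 ⇒ 3.
Reduction 9 − 3 = 6.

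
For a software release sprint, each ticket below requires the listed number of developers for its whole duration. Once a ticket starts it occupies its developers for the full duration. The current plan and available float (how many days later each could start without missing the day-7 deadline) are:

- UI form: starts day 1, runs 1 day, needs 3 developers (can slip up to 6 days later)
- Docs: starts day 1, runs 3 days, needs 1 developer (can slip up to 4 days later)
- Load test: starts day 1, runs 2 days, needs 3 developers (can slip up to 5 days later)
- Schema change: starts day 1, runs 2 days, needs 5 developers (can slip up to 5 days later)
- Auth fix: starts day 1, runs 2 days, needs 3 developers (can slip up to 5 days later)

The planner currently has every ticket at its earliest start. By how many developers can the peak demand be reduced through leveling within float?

Early-start peak: d1:15  d2:12  d3:1  d4:0  d5:0  d6:0  d7:0 ⇒ 15.
Leveled (UI form@1, Docs@1, Load test@2, Schema change@4, Auth fix@6): d1:4  d2:4  d3:4  d4:5  d5:5  d6:3  d7:3 ⇒ 5.
Reduction 15 − 5 = 10.

10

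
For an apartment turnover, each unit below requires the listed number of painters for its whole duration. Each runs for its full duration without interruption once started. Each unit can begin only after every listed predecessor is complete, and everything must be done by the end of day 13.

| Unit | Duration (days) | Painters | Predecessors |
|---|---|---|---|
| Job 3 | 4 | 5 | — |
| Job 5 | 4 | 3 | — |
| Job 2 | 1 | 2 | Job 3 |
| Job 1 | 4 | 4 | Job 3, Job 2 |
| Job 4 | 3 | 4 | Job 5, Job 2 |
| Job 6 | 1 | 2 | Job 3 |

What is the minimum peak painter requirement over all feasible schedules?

Early-start (Job 3@1, Job 5@1, Job 2@5, Job 1@6, Job 4@6, Job 6@5) gives peak 8: d1:8  d2:8  d3:8  d4:8  d5:4  d6:8  d7:8  d8:8  d9:4  d10:0  d11:0  d12:0  d13:0.
Shift Job 5→5, Job 4→10.
Schedule Job 3@1, Job 5@5, Job 2@5, Job 1@6, Job 4@10, Job 6@5: d1:5  d2:5  d3:5  d4:5  d5:7  d6:7  d7:7  d8:7  d9:4  d10:4  d11:4  d12:4  d13:0 — peak 7.

7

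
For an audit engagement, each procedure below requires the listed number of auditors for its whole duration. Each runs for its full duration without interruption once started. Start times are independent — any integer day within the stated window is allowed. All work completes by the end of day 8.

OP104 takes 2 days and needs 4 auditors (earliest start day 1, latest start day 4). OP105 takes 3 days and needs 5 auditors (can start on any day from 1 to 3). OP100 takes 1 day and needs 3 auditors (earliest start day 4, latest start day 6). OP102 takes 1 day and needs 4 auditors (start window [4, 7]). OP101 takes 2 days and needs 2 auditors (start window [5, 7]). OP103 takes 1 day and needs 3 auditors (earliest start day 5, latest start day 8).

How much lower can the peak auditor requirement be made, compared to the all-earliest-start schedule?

3

Early-start peak: d1:9  d2:9  d3:5  d4:7  d5:5  d6:2  d7:0  d8:0 ⇒ 9.
Leveled (OP104@1, OP105@3, OP100@6, OP102@7, OP101@6, OP103@8): d1:4  d2:4  d3:5  d4:5  d5:5  d6:5  d7:6  d8:3 ⇒ 6.
Reduction 9 − 6 = 3.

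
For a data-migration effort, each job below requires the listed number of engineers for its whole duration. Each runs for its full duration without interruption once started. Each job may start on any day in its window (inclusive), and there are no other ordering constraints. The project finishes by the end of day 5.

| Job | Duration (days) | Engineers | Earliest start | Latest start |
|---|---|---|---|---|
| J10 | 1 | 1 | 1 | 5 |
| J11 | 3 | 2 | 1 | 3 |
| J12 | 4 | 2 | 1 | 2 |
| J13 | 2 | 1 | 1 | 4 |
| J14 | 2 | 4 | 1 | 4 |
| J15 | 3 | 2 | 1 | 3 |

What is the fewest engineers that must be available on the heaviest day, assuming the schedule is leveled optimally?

7

Early-start (J10@1, J11@1, J12@1, J13@1, J14@1, J15@1) gives peak 12: d1:12  d2:11  d3:6  d4:2  d5:0.
Shift J13→2, J14→4.
Schedule J10@1, J11@1, J12@1, J13@2, J14@4, J15@1: d1:7  d2:7  d3:7  d4:6  d5:4 — peak 7.
Total engineer-days = 31 over 5 days ⇒ peak ≥ ⌈31/5⌉ = 7, so 7 is optimal.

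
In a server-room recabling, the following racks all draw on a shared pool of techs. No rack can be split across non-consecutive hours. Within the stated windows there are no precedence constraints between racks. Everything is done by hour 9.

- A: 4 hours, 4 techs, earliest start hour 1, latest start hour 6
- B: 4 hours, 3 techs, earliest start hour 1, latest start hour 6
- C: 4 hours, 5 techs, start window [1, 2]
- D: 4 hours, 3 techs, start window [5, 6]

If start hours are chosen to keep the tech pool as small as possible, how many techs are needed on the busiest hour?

Early-start (A@1, B@1, C@1, D@5) gives peak 12: h1:12  h2:12  h3:12  h4:12  h5:3  h6:3  h7:3  h8:3  h9:0.
Shift A→5.
Schedule A@5, B@1, C@1, D@5: h1:8  h2:8  h3:8  h4:8  h5:7  h6:7  h7:7  h8:7  h9:0 — peak 8.

8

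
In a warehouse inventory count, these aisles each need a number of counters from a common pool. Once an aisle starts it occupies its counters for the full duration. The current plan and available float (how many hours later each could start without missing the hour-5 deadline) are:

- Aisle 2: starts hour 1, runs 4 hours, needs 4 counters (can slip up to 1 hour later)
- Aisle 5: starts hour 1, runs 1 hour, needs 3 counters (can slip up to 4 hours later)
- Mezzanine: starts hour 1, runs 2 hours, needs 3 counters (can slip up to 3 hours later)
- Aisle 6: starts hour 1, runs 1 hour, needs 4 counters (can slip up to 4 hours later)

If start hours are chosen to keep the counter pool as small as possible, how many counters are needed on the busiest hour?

7

Early-start (Aisle 2@1, Aisle 5@1, Mezzanine@1, Aisle 6@1) gives peak 14: h1:14  h2:7  h3:4  h4:4  h5:0.
Shift Mezzanine→2, Aisle 6→5.
Schedule Aisle 2@1, Aisle 5@1, Mezzanine@2, Aisle 6@5: h1:7  h2:7  h3:7  h4:4  h5:4 — peak 7.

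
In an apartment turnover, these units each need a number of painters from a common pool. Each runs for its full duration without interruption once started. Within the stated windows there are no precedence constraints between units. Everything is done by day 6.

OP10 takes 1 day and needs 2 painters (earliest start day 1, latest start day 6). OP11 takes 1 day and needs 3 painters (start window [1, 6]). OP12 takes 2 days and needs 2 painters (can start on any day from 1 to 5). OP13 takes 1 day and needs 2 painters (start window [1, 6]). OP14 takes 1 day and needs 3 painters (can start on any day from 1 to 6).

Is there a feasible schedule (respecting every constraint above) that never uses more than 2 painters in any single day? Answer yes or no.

no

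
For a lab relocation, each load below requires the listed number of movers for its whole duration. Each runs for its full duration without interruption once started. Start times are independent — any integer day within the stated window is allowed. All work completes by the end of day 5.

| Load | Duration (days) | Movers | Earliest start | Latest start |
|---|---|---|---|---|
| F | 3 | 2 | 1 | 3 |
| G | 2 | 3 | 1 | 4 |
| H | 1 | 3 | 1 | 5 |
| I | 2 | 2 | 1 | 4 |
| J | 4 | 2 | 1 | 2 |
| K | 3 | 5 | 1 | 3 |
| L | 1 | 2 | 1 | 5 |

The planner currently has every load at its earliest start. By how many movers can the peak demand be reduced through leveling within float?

10

Early-start peak: d1:19  d2:14  d3:9  d4:2  d5:0 ⇒ 19.
Leveled (F@1, G@1, H@1, I@4, J@2, K@3, L@2): d1:8  d2:9  d3:9  d4:9  d5:9 ⇒ 9.
Reduction 19 − 9 = 10.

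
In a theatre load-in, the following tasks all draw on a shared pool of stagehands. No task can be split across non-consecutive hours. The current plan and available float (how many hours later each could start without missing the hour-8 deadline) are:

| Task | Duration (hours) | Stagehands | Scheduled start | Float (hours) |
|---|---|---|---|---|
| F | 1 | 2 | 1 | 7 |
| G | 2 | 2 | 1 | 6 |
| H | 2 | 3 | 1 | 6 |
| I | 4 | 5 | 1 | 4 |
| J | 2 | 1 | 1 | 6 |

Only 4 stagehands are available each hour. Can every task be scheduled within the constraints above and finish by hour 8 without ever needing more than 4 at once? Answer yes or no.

no

Total stagehand-hours = 34; over 8 hours the average is 34/8 > 4, so some hour must exceed 4.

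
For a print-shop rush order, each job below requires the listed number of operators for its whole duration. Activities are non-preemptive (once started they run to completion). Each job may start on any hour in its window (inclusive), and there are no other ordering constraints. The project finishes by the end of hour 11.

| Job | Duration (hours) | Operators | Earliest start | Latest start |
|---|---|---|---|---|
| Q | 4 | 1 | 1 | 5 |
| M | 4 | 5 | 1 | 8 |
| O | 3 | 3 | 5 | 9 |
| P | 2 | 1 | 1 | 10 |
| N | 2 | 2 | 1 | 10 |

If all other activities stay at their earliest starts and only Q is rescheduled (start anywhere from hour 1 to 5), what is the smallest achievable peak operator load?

Q@1: h1:9  h2:9  h3:6  h4:6  h5:3  h6:3  h7:3  h8:0  h9:0  h10:0  h11:0 → peak 9
Q@2: h1:8  h2:9  h3:6  h4:6  h5:4  h6:3  h7:3  h8:0  h9:0  h10:0  h11:0 → peak 9
Q@3: h1:8  h2:8  h3:6  h4:6  h5:4  h6:4  h7:3  h8:0  h9:0  h10:0  h11:0 → peak 8
Q@4: h1:8  h2:8  h3:5  h4:6  h5:4  h6:4  h7:4  h8:0  h9:0  h10:0  h11:0 → peak 8
Q@5: h1:8  h2:8  h3:5  h4:5  h5:4  h6:4  h7:4  h8:1  h9:0  h10:0  h11:0 → peak 8
Best is Q@3, peak 8.

8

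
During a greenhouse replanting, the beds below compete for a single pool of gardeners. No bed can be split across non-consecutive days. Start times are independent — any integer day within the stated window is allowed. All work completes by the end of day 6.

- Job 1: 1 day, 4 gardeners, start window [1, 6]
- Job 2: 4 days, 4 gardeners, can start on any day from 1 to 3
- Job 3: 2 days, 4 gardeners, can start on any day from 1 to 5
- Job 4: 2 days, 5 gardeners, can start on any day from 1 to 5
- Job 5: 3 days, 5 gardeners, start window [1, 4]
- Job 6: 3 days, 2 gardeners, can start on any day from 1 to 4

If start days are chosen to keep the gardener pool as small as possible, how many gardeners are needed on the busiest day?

Early-start (Job 1@1, Job 2@1, Job 3@1, Job 4@1, Job 5@1, Job 6@1) gives peak 24: d1:24  d2:20  d3:11  d4:4  d5:0  d6:0.
Shift Job 3→2, Job 4→5, Job 5→4.
Schedule Job 1@1, Job 2@1, Job 3@2, Job 4@5, Job 5@4, Job 6@1: d1:10  d2:10  d3:10  d4:9  d5:10  d6:10 — peak 10.
Total gardener-days = 59 over 6 days ⇒ peak ≥ ⌈59/6⌉ = 10, so 10 is optimal.

10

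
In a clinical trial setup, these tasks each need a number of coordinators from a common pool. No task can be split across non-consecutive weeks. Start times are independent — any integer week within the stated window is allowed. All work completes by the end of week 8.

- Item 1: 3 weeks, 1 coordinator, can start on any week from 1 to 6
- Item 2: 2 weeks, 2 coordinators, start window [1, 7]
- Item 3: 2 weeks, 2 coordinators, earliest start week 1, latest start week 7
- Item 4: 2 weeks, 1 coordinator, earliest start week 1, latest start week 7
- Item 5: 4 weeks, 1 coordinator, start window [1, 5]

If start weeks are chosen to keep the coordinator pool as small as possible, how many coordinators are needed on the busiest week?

3

Early-start (Item 1@1, Item 2@1, Item 3@1, Item 4@1, Item 5@1) gives peak 7: w1:7  w2:7  w3:2  w4:1  w5:0  w6:0  w7:0  w8:0.
Shift Item 3→3, Item 4→4, Item 5→5.
Schedule Item 1@1, Item 2@1, Item 3@3, Item 4@4, Item 5@5: w1:3  w2:3  w3:3  w4:3  w5:2  w6:1  w7:1  w8:1 — peak 3.
Total coordinator-weeks = 17 over 8 weeks ⇒ peak ≥ ⌈17/8⌉ = 3, so 3 is optimal.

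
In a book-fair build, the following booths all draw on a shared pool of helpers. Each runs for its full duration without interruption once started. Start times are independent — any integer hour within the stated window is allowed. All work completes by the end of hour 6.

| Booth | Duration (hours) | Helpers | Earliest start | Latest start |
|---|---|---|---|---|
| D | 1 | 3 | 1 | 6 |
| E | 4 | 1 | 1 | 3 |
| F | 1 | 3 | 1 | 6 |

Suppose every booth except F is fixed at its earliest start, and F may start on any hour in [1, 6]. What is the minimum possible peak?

4

F@1: h1:7  h2:1  h3:1  h4:1  h5:0  h6:0 → peak 7
F@2: h1:4  h2:4  h3:1  h4:1  h5:0  h6:0 → peak 4
F@3: h1:4  h2:1  h3:4  h4:1  h5:0  h6:0 → peak 4
F@4: h1:4  h2:1  h3:1  h4:4  h5:0  h6:0 → peak 4
F@5: h1:4  h2:1  h3:1  h4:1  h5:3  h6:0 → peak 4
F@6: h1:4  h2:1  h3:1  h4:1  h5:0  h6:3 → peak 4
Best is F@2, peak 4.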